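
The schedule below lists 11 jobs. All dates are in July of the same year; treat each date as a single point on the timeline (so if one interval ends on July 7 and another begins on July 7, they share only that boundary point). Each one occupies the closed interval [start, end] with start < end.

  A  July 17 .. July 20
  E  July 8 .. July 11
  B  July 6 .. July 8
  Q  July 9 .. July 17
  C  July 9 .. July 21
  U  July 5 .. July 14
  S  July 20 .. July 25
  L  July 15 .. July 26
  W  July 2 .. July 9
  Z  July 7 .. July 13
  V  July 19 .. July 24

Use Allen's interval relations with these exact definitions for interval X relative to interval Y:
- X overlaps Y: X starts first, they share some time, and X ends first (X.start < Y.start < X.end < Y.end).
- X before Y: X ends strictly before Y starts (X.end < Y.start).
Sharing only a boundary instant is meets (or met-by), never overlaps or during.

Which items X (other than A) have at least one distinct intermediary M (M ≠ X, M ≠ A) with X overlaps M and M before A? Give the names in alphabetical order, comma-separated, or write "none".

Target A = [July 17, July 20].
Intermediaries M with M before A: B, E, U, W, Z.
Via B — items with X overlaps B: none.
Via E — items with X overlaps E: W.
Via U — items with X overlaps U: W.
Via W — items with X overlaps W: none.
Via Z — items with X overlaps Z: B, W.
Union: B, W.

B, W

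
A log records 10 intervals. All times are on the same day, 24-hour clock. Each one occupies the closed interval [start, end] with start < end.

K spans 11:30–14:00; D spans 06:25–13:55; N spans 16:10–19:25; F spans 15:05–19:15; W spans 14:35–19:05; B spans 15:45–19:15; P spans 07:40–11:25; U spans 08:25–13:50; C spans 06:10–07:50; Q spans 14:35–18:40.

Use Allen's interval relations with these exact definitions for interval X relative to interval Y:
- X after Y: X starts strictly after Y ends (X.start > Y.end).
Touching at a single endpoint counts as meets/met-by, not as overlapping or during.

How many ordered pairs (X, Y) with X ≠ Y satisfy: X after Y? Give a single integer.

Checking all 90 ordered pairs for relation 'after'; matching pairs in alphabetical order:
(B, C): B after C ✓
(B, D): B after D ✓
(B, K): B after K ✓
(B, P): B after P ✓
(B, U): B after U ✓
(F, C): F after C ✓
(F, D): F after D ✓
(F, K): F after K ✓
(F, P): F after P ✓
(F, U): F after U ✓
(K, C): K after C ✓
(K, P): K after P ✓
(N, C): N after C ✓
(N, D): N after D ✓
(N, K): N after K ✓
(N, P): N after P ✓
(N, U): N after U ✓
(Q, C): Q after C ✓
(Q, D): Q after D ✓
(Q, K): Q after K ✓
(Q, P): Q after P ✓
(Q, U): Q after U ✓
(U, C): U after C ✓
(W, C): W after C ✓
... plus 4 further pairs not listed.
Count: 28.

28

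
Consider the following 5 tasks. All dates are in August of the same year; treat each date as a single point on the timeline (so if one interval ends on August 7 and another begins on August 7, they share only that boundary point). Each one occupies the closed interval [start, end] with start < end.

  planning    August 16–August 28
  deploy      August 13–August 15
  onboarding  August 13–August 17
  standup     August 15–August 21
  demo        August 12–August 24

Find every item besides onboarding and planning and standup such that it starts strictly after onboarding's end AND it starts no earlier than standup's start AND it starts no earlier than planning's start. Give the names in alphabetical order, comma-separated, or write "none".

Conditions: its start is strictly after onboarding's end (X.start > August 17) AND its start is no earlier than standup's start (X.start >= August 15) AND its start is no earlier than planning's start (X.start >= August 16).
demo: start August 12 > August 17? ✗; start August 12 >= August 15? ✗; start August 12 >= August 16? ✗ → no.
deploy: start August 13 > August 17? ✗; start August 13 >= August 15? ✗; start August 13 >= August 16? ✗ → no.
Result: none.

none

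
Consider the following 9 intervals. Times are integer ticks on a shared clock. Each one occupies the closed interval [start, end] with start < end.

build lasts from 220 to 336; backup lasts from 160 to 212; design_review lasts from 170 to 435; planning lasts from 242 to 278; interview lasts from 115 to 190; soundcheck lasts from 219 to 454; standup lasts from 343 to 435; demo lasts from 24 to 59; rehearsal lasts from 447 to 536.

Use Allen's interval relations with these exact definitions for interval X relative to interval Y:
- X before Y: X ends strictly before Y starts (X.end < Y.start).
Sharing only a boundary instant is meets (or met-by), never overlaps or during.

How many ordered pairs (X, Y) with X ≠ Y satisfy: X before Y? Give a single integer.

Checking all 72 ordered pairs for relation 'before'; matching pairs in alphabetical order:
(backup, build): backup before build ✓
(backup, planning): backup before planning ✓
(backup, rehearsal): backup before rehearsal ✓
(backup, soundcheck): backup before soundcheck ✓
(backup, standup): backup before standup ✓
(build, rehearsal): build before rehearsal ✓
(build, standup): build before standup ✓
(demo, backup): demo before backup ✓
(demo, build): demo before build ✓
(demo, design_review): demo before design_review ✓
(demo, interview): demo before interview ✓
(demo, planning): demo before planning ✓
(demo, rehearsal): demo before rehearsal ✓
(demo, soundcheck): demo before soundcheck ✓
(demo, standup): demo before standup ✓
(design_review, rehearsal): design_review before rehearsal ✓
(interview, build): interview before build ✓
(interview, planning): interview before planning ✓
(interview, rehearsal): interview before rehearsal ✓
(interview, soundcheck): interview before soundcheck ✓
(interview, standup): interview before standup ✓
(planning, rehearsal): planning before rehearsal ✓
(planning, standup): planning before standup ✓
(standup, rehearsal): standup before rehearsal ✓
Count: 24.

24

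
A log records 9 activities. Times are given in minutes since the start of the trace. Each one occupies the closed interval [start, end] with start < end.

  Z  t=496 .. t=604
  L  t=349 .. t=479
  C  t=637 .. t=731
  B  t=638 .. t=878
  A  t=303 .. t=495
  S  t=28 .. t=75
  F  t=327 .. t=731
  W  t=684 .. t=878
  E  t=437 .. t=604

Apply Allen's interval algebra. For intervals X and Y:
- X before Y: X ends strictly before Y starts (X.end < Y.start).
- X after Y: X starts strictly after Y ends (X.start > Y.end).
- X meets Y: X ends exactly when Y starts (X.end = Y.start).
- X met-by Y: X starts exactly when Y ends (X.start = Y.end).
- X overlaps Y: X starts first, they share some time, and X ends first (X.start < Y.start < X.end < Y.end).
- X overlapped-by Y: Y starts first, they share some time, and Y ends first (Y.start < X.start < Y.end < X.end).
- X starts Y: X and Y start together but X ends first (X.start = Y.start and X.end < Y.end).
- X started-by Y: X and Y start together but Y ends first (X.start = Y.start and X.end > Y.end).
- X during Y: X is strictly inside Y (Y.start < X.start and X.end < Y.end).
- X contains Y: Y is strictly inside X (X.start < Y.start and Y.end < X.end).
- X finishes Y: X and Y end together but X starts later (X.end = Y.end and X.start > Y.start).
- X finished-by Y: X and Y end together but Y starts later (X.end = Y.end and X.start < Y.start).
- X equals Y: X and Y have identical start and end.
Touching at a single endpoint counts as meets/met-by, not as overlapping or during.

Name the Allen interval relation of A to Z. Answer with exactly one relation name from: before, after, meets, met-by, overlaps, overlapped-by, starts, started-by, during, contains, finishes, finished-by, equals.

A = [t=303, t=495]; Z = [t=496, t=604].
Compare endpoints: A.start < Z.start, A.start < Z.end, A.end < Z.start, A.end < Z.end.
That pattern is 'before'.

before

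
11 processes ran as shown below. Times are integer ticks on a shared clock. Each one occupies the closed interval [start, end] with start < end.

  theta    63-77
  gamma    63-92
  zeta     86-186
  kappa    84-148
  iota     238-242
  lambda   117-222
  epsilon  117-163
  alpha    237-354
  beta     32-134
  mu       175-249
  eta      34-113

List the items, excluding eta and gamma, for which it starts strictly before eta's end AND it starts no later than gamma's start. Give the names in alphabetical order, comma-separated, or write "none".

Conditions: its start is strictly before eta's end (X.start < 113) AND its start is no later than gamma's start (X.start <= 63).
alpha: start 237 < 113? ✗; start 237 <= 63? ✗ → no.
beta: start 32 < 113? ✓; start 32 <= 63? ✓ → yes.
epsilon: start 117 < 113? ✗; start 117 <= 63? ✗ → no.
iota: start 238 < 113? ✗; start 238 <= 63? ✗ → no.
kappa: start 84 < 113? ✓; start 84 <= 63? ✗ → no.
lambda: start 117 < 113? ✗; start 117 <= 63? ✗ → no.
mu: start 175 < 113? ✗; start 175 <= 63? ✗ → no.
theta: start 63 < 113? ✓; start 63 <= 63? ✓ → yes.
zeta: start 86 < 113? ✓; start 86 <= 63? ✗ → no.
Result: beta, theta.

beta, theta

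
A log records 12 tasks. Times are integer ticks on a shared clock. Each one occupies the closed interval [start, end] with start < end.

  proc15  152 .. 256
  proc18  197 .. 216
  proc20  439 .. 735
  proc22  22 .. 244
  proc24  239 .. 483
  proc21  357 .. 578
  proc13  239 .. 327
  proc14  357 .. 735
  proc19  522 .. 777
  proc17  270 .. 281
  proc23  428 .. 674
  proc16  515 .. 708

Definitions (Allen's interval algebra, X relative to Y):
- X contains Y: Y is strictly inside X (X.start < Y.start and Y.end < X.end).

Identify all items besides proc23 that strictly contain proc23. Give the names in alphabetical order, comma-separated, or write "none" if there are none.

proc14

Target proc23 = [428, 674].
proc13 [239, 327] → before → no.
proc14 [357, 735] → contains → yes.
proc15 [152, 256] → before → no.
proc16 [515, 708] → overlapped-by → no.
proc17 [270, 281] → before → no.
proc18 [197, 216] → before → no.
proc19 [522, 777] → overlapped-by → no.
proc20 [439, 735] → overlapped-by → no.
proc21 [357, 578] → overlaps → no.
proc22 [22, 244] → before → no.
proc24 [239, 483] → overlaps → no.
Result: proc14.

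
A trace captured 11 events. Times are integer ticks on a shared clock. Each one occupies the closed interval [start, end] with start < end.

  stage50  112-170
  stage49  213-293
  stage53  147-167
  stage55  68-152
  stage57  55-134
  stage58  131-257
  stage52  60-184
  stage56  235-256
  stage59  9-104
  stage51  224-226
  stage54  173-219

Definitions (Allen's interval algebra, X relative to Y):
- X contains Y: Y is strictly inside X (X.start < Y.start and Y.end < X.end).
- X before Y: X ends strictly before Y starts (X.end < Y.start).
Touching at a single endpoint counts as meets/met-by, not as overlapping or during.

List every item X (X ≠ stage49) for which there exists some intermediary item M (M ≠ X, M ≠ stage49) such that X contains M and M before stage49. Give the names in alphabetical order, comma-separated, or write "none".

Target stage49 = [213, 293].
Intermediaries M with M before stage49: stage50, stage52, stage53, stage55, stage57, stage59.
Via stage50 — items with X contains stage50: stage52.
Via stage52 — items with X contains stage52: none.
Via stage53 — items with X contains stage53: stage50, stage52, stage58.
Via stage55 — items with X contains stage55: stage52.
Via stage57 — items with X contains stage57: none.
Via stage59 — items with X contains stage59: none.
Union: stage50, stage52, stage58.

stage50, stage52, stage58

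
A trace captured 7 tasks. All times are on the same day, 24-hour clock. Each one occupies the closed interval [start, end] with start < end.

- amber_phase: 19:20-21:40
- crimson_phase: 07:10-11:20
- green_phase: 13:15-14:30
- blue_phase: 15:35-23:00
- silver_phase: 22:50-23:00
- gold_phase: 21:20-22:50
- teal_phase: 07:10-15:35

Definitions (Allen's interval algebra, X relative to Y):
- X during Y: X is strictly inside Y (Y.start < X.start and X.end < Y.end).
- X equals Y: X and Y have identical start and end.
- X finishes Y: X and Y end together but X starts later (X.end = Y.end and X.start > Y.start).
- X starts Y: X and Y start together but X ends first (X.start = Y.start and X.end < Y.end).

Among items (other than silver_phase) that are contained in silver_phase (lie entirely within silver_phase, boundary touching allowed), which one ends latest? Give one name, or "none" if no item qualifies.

none

Target silver_phase = [22:50, 23:00].
amber_phase [19:20, 21:40] → before → excluded.
blue_phase [15:35, 23:00] → finished-by → excluded.
crimson_phase [07:10, 11:20] → before → excluded.
gold_phase [21:20, 22:50] → meets → excluded.
green_phase [13:15, 14:30] → before → excluded.
teal_phase [07:10, 15:35] → before → excluded.
No candidates → none.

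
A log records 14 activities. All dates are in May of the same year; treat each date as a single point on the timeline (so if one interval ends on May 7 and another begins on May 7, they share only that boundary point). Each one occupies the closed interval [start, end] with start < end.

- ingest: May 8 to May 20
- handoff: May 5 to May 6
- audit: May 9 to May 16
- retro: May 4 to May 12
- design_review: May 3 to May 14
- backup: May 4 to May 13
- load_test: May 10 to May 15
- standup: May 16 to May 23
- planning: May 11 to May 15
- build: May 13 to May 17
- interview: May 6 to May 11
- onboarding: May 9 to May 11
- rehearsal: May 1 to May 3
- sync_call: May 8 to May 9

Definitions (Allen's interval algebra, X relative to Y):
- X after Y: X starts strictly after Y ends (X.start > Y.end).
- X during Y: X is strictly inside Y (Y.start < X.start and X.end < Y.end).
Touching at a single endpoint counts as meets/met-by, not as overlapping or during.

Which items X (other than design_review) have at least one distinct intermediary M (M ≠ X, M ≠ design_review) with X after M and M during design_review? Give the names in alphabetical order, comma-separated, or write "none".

Target design_review = [May 3, May 14].
Intermediaries M with M during design_review: backup, handoff, interview, onboarding, retro, sync_call.
Via backup — items with X after backup: standup.
Via handoff — items with X after handoff: audit, build, ingest, load_test, onboarding, planning, standup, sync_call.
Via interview — items with X after interview: build, standup.
Via onboarding — items with X after onboarding: build, standup.
Via retro — items with X after retro: build, standup.
Via sync_call — items with X after sync_call: build, load_test, planning, standup.
Union: audit, build, ingest, load_test, onboarding, planning, standup, sync_call.

audit, build, ingest, load_test, onboarding, planning, standup, sync_call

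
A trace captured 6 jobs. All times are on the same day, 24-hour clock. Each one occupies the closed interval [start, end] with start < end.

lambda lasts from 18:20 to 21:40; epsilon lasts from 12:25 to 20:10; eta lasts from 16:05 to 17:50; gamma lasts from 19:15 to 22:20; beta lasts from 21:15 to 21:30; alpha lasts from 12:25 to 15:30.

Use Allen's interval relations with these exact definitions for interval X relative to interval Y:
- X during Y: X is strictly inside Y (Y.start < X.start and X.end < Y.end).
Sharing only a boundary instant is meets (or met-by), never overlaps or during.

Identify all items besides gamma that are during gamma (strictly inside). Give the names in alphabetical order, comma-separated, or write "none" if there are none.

beta

Target gamma = [19:15, 22:20].
alpha [12:25, 15:30] → before → no.
beta [21:15, 21:30] → during → yes.
epsilon [12:25, 20:10] → overlaps → no.
eta [16:05, 17:50] → before → no.
lambda [18:20, 21:40] → overlaps → no.
Result: beta.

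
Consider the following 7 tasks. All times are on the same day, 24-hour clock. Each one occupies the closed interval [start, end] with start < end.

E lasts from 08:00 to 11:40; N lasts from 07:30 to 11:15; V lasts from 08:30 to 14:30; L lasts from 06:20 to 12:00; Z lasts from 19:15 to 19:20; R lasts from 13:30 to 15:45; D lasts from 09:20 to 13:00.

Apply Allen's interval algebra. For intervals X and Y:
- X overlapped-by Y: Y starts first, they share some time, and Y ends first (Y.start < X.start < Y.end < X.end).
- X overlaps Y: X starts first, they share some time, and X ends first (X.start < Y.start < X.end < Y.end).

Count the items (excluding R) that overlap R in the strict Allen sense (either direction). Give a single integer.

Target R = [13:30, 15:45].
D [09:20, 13:00] → before → no.
E [08:00, 11:40] → before → no.
L [06:20, 12:00] → before → no.
N [07:30, 11:15] → before → no.
V [08:30, 14:30] → overlaps → counts.
Z [19:15, 19:20] → after → no.
Total: 1.

1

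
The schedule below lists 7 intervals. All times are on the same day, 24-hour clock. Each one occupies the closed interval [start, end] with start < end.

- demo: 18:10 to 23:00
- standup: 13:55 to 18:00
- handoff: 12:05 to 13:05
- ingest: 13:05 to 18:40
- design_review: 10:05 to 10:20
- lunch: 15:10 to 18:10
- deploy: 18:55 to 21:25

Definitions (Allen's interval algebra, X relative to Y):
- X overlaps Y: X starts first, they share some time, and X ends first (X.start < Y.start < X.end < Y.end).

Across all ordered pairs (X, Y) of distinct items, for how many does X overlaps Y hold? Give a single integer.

Checking all 42 ordered pairs for relation 'overlaps'; matching pairs in alphabetical order:
(ingest, demo): ingest overlaps demo ✓
(standup, lunch): standup overlaps lunch ✓
Count: 2.

2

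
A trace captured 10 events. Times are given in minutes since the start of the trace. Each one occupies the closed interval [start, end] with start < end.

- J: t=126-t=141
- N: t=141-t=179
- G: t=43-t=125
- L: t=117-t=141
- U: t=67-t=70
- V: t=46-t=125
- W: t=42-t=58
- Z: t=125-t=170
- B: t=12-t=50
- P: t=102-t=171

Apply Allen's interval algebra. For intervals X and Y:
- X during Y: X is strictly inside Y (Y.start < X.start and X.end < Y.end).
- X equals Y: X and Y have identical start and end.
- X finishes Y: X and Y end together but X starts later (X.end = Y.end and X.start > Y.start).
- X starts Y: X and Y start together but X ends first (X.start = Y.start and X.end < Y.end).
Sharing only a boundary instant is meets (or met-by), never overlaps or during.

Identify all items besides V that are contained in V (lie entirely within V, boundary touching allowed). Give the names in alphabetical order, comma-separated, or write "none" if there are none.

U

Target V = [t=46, t=125].
B [t=12, t=50] → overlaps → no.
G [t=43, t=125] → finished-by → no.
J [t=126, t=141] → after → no.
L [t=117, t=141] → overlapped-by → no.
N [t=141, t=179] → after → no.
P [t=102, t=171] → overlapped-by → no.
U [t=67, t=70] → during → yes.
W [t=42, t=58] → overlaps → no.
Z [t=125, t=170] → met-by → no.
Result: U.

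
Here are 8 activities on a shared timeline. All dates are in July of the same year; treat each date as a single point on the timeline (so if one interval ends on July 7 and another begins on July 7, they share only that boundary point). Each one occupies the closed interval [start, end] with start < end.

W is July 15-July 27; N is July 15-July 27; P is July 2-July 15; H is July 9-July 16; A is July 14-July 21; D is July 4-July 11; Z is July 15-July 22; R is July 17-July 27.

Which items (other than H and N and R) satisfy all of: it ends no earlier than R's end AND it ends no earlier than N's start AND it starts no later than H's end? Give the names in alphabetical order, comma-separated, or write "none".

Conditions: its end is no earlier than R's end (X.end >= July 27) AND its end is no earlier than N's start (X.end >= July 15) AND its start is no later than H's end (X.start <= July 16).
A: end July 21 >= July 27? ✗; end July 21 >= July 15? ✓; start July 14 <= July 16? ✓ → no.
D: end July 11 >= July 27? ✗; end July 11 >= July 15? ✗; start July 4 <= July 16? ✓ → no.
P: end July 15 >= July 27? ✗; end July 15 >= July 15? ✓; start July 2 <= July 16? ✓ → no.
W: end July 27 >= July 27? ✓; end July 27 >= July 15? ✓; start July 15 <= July 16? ✓ → yes.
Z: end July 22 >= July 27? ✗; end July 22 >= July 15? ✓; start July 15 <= July 16? ✓ → no.
Result: W.

W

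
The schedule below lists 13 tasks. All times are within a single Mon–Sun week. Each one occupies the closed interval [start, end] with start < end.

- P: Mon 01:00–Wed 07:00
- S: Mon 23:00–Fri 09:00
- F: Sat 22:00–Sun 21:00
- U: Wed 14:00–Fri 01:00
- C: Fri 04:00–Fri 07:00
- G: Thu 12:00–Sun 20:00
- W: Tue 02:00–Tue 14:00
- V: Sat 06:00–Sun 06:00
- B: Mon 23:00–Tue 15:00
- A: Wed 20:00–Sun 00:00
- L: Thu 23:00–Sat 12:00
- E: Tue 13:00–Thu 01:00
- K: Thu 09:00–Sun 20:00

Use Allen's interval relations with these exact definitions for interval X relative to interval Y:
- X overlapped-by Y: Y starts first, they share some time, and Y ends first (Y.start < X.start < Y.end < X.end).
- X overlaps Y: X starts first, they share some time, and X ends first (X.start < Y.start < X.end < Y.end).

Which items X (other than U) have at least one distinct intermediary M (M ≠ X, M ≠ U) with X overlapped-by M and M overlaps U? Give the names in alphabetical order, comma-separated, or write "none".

Target U = [Wed 14:00, Fri 01:00].
Intermediaries M with M overlaps U: E.
Via E — items with X overlapped-by E: A.
Union: A.

A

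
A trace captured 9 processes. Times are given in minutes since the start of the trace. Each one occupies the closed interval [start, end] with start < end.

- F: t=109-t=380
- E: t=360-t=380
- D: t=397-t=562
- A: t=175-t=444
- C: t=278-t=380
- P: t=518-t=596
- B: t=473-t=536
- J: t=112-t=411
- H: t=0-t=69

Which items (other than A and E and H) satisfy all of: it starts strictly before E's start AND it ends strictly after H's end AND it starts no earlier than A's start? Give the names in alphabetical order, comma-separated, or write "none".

Conditions: its start is strictly before E's start (X.start < t=360) AND its end is strictly after H's end (X.end > t=69) AND its start is no earlier than A's start (X.start >= t=175).
B: start t=473 < t=360? ✗; end t=536 > t=69? ✓; start t=473 >= t=175? ✓ → no.
C: start t=278 < t=360? ✓; end t=380 > t=69? ✓; start t=278 >= t=175? ✓ → yes.
D: start t=397 < t=360? ✗; end t=562 > t=69? ✓; start t=397 >= t=175? ✓ → no.
F: start t=109 < t=360? ✓; end t=380 > t=69? ✓; start t=109 >= t=175? ✗ → no.
J: start t=112 < t=360? ✓; end t=411 > t=69? ✓; start t=112 >= t=175? ✗ → no.
P: start t=518 < t=360? ✗; end t=596 > t=69? ✓; start t=518 >= t=175? ✓ → no.
Result: C.

C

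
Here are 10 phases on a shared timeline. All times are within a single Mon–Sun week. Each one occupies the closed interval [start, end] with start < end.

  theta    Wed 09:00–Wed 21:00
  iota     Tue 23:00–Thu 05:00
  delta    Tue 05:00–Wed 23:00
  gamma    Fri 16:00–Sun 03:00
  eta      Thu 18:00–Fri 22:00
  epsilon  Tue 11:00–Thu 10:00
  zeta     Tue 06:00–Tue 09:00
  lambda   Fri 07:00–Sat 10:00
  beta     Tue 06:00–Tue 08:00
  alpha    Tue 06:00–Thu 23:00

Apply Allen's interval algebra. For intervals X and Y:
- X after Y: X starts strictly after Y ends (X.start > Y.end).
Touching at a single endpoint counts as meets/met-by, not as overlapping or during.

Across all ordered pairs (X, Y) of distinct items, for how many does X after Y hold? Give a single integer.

26

Checking all 90 ordered pairs for relation 'after'; matching pairs in alphabetical order:
(epsilon, beta): epsilon after beta ✓
(epsilon, zeta): epsilon after zeta ✓
(eta, beta): eta after beta ✓
(eta, delta): eta after delta ✓
(eta, epsilon): eta after epsilon ✓
(eta, iota): eta after iota ✓
(eta, theta): eta after theta ✓
(eta, zeta): eta after zeta ✓
(gamma, alpha): gamma after alpha ✓
(gamma, beta): gamma after beta ✓
(gamma, delta): gamma after delta ✓
(gamma, epsilon): gamma after epsilon ✓
(gamma, iota): gamma after iota ✓
(gamma, theta): gamma after theta ✓
(gamma, zeta): gamma after zeta ✓
(iota, beta): iota after beta ✓
(iota, zeta): iota after zeta ✓
(lambda, alpha): lambda after alpha ✓
(lambda, beta): lambda after beta ✓
(lambda, delta): lambda after delta ✓
(lambda, epsilon): lambda after epsilon ✓
(lambda, iota): lambda after iota ✓
(lambda, theta): lambda after theta ✓
(lambda, zeta): lambda after zeta ✓
... plus 2 further pairs not listed.
Count: 26.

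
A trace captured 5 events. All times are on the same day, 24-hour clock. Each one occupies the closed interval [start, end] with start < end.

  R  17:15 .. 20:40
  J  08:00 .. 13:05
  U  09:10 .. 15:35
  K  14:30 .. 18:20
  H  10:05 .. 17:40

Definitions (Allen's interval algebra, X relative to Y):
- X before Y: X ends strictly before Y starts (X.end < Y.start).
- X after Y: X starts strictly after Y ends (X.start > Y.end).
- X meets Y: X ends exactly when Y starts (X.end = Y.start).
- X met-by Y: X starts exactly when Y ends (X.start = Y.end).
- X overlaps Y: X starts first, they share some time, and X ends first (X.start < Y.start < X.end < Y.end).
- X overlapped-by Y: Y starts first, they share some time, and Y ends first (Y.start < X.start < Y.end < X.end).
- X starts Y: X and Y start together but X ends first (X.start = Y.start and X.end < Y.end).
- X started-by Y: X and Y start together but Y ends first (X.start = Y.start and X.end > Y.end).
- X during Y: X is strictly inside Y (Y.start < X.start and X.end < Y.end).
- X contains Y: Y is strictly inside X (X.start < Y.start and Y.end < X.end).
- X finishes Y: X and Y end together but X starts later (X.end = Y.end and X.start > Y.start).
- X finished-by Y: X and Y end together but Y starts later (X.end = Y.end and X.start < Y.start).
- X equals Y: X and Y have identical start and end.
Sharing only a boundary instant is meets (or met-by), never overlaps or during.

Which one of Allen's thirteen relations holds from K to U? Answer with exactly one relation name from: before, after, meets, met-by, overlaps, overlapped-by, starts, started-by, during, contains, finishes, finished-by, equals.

K = [14:30, 18:20]; U = [09:10, 15:35].
Compare endpoints: K.start > U.start, K.start < U.end, K.end > U.start, K.end > U.end.
That pattern is 'overlapped-by'.

overlapped-by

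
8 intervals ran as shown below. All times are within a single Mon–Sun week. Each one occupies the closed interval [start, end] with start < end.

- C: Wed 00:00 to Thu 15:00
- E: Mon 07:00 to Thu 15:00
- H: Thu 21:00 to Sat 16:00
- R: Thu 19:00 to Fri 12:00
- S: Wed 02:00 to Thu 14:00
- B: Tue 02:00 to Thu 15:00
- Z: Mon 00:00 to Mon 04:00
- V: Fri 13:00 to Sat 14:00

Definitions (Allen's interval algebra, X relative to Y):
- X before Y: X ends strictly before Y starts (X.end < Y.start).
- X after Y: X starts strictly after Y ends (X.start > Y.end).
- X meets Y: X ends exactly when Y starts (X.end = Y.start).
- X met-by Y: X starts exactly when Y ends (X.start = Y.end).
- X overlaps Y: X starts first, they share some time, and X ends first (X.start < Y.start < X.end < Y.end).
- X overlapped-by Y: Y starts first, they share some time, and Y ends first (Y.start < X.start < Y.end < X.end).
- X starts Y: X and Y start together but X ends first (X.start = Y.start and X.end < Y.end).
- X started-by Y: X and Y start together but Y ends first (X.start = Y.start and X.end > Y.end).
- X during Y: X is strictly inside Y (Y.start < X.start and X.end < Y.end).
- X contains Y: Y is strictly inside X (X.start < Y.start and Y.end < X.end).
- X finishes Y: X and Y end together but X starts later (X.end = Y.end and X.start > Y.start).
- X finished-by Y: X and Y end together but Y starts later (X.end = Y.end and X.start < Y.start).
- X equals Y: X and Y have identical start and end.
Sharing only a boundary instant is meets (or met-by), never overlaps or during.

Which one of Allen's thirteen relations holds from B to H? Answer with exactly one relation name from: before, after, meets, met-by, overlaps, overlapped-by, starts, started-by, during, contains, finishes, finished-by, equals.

B = [Tue 02:00, Thu 15:00]; H = [Thu 21:00, Sat 16:00].
Compare endpoints: B.start < H.start, B.start < H.end, B.end < H.start, B.end < H.end.
That pattern is 'before'.

before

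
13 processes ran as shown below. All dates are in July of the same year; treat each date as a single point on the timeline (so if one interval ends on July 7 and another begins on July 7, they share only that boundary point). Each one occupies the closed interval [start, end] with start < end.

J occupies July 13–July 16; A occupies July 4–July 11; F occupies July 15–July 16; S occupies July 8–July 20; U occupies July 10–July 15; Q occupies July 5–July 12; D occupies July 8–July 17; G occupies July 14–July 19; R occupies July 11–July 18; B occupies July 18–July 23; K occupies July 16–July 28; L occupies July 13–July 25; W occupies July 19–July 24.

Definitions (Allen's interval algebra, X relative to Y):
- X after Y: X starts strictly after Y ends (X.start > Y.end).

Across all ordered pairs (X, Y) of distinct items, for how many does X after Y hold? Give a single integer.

24

Checking all 156 ordered pairs for relation 'after'; matching pairs in alphabetical order:
(B, A): B after A ✓
(B, D): B after D ✓
(B, F): B after F ✓
(B, J): B after J ✓
(B, Q): B after Q ✓
(B, U): B after U ✓
(F, A): F after A ✓
(F, Q): F after Q ✓
(G, A): G after A ✓
(G, Q): G after Q ✓
(J, A): J after A ✓
(J, Q): J after Q ✓
(K, A): K after A ✓
(K, Q): K after Q ✓
(K, U): K after U ✓
(L, A): L after A ✓
(L, Q): L after Q ✓
(W, A): W after A ✓
(W, D): W after D ✓
(W, F): W after F ✓
(W, J): W after J ✓
(W, Q): W after Q ✓
(W, R): W after R ✓
(W, U): W after U ✓
Count: 24.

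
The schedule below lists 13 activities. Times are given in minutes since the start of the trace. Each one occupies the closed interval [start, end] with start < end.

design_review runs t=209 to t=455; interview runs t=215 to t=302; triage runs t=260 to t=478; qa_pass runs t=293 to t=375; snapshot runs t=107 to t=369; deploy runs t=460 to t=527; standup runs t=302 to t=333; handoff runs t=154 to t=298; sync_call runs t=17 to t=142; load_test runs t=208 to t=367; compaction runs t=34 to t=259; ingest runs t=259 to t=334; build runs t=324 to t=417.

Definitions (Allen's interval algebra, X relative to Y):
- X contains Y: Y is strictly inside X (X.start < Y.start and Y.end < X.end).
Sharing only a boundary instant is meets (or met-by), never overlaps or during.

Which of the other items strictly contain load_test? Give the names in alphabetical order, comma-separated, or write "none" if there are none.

Target load_test = [t=208, t=367].
build [t=324, t=417] → overlapped-by → no.
compaction [t=34, t=259] → overlaps → no.
deploy [t=460, t=527] → after → no.
design_review [t=209, t=455] → overlapped-by → no.
handoff [t=154, t=298] → overlaps → no.
ingest [t=259, t=334] → during → no.
interview [t=215, t=302] → during → no.
qa_pass [t=293, t=375] → overlapped-by → no.
snapshot [t=107, t=369] → contains → yes.
standup [t=302, t=333] → during → no.
sync_call [t=17, t=142] → before → no.
triage [t=260, t=478] → overlapped-by → no.
Result: snapshot.

snapshot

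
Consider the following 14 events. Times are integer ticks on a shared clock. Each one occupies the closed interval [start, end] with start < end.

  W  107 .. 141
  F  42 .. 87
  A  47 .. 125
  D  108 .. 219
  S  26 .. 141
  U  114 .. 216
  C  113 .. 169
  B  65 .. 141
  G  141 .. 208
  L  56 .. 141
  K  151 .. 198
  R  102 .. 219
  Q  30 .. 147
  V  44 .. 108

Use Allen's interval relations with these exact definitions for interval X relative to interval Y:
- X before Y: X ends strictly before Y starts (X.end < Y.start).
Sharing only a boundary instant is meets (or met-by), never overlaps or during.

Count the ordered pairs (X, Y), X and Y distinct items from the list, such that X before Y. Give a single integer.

18

Checking all 182 ordered pairs for relation 'before'; matching pairs in alphabetical order:
(A, G): A before G ✓
(A, K): A before K ✓
(B, K): B before K ✓
(F, C): F before C ✓
(F, D): F before D ✓
(F, G): F before G ✓
(F, K): F before K ✓
(F, R): F before R ✓
(F, U): F before U ✓
(F, W): F before W ✓
(L, K): L before K ✓
(Q, K): Q before K ✓
(S, K): S before K ✓
(V, C): V before C ✓
(V, G): V before G ✓
(V, K): V before K ✓
(V, U): V before U ✓
(W, K): W before K ✓
Count: 18.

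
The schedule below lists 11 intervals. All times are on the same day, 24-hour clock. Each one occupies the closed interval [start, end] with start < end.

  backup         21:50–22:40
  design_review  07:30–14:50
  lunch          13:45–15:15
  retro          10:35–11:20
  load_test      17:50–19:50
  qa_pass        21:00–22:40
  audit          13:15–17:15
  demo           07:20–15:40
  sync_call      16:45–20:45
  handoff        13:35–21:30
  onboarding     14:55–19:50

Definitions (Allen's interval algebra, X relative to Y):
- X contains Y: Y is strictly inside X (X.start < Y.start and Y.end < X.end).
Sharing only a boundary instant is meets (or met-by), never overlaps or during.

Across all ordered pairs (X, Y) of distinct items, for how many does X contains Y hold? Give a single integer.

Checking all 110 ordered pairs for relation 'contains'; matching pairs in alphabetical order:
(audit, lunch): audit contains lunch ✓
(demo, design_review): demo contains design_review ✓
(demo, lunch): demo contains lunch ✓
(demo, retro): demo contains retro ✓
(design_review, retro): design_review contains retro ✓
(handoff, load_test): handoff contains load_test ✓
(handoff, lunch): handoff contains lunch ✓
(handoff, onboarding): handoff contains onboarding ✓
(handoff, sync_call): handoff contains sync_call ✓
(sync_call, load_test): sync_call contains load_test ✓
Count: 10.

10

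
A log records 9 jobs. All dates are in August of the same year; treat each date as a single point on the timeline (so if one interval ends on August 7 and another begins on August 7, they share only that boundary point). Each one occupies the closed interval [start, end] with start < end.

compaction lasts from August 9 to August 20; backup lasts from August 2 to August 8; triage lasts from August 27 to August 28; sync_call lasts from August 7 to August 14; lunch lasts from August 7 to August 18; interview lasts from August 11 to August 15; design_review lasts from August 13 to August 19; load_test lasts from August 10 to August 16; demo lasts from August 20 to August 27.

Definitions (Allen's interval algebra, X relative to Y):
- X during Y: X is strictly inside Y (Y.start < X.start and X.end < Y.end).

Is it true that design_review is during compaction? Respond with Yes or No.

Yes

design_review = [August 13, August 19], compaction = [August 9, August 20].
Actual relation of design_review to compaction: during.
Asked whether 'during' holds → Yes.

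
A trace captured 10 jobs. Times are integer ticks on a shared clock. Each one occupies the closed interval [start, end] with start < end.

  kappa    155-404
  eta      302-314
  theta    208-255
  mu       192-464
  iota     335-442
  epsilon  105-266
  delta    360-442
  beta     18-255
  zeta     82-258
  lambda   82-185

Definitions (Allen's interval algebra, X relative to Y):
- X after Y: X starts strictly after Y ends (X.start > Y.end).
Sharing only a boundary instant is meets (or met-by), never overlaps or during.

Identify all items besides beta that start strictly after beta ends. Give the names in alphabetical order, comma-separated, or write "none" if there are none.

delta, eta, iota

Target beta = [18, 255].
delta [360, 442] → after → yes.
epsilon [105, 266] → overlapped-by → no.
eta [302, 314] → after → yes.
iota [335, 442] → after → yes.
kappa [155, 404] → overlapped-by → no.
lambda [82, 185] → during → no.
mu [192, 464] → overlapped-by → no.
theta [208, 255] → finishes → no.
zeta [82, 258] → overlapped-by → no.
Result: delta, eta, iota.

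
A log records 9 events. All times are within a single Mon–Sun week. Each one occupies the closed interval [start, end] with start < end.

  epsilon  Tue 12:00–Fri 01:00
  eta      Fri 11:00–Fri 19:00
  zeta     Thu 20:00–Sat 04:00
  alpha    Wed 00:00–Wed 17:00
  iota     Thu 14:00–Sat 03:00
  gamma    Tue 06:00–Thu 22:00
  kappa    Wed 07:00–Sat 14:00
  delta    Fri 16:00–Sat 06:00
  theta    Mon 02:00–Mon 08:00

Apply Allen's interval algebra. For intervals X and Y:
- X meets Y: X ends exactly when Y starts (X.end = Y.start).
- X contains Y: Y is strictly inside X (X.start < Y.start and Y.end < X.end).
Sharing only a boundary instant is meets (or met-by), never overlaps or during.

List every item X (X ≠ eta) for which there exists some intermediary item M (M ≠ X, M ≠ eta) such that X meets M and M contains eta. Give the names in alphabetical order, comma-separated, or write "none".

none

Target eta = [Fri 11:00, Fri 19:00].
Intermediaries M with M contains eta: iota, kappa, zeta.
Via iota — items with X meets iota: none.
Via kappa — items with X meets kappa: none.
Via zeta — items with X meets zeta: none.
Union: none.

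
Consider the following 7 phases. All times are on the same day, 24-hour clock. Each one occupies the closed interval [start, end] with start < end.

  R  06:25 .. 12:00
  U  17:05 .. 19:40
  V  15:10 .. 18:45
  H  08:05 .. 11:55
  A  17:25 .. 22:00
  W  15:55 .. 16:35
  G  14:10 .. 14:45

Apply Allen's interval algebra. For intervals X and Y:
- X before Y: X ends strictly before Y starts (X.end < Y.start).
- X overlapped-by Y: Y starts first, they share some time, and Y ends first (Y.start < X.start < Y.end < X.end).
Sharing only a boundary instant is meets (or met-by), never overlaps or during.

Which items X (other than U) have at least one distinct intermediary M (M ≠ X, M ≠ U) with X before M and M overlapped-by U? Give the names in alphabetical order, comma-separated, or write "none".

Target U = [17:05, 19:40].
Intermediaries M with M overlapped-by U: A.
Via A — items with X before A: G, H, R, W.
Union: G, H, R, W.

G, H, R, W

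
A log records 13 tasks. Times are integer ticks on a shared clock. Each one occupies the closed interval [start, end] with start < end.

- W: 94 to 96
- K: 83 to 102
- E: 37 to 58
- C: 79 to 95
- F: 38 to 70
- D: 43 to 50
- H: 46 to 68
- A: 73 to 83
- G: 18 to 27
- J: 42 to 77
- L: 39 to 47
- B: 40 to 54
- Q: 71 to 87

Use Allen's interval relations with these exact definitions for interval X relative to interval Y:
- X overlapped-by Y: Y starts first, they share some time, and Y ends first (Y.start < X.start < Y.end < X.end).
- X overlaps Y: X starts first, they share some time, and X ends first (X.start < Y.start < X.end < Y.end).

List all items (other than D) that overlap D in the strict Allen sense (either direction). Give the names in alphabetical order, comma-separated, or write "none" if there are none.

H, L

Target D = [43, 50].
A [73, 83] → after → no.
B [40, 54] → contains → no.
C [79, 95] → after → no.
E [37, 58] → contains → no.
F [38, 70] → contains → no.
G [18, 27] → before → no.
H [46, 68] → overlapped-by → yes.
J [42, 77] → contains → no.
K [83, 102] → after → no.
L [39, 47] → overlaps → yes.
Q [71, 87] → after → no.
W [94, 96] → after → no.
Result: H, L.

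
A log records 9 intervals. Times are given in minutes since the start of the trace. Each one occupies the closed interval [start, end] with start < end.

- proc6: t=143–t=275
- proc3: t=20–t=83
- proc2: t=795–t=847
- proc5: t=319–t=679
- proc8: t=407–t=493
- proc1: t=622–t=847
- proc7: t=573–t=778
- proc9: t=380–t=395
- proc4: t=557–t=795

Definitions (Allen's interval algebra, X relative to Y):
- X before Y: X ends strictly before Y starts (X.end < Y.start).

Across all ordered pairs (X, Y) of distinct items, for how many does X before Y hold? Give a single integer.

26

Checking all 72 ordered pairs for relation 'before'; matching pairs in alphabetical order:
(proc3, proc1): proc3 before proc1 ✓
(proc3, proc2): proc3 before proc2 ✓
(proc3, proc4): proc3 before proc4 ✓
(proc3, proc5): proc3 before proc5 ✓
(proc3, proc6): proc3 before proc6 ✓
(proc3, proc7): proc3 before proc7 ✓
(proc3, proc8): proc3 before proc8 ✓
(proc3, proc9): proc3 before proc9 ✓
(proc5, proc2): proc5 before proc2 ✓
(proc6, proc1): proc6 before proc1 ✓
(proc6, proc2): proc6 before proc2 ✓
(proc6, proc4): proc6 before proc4 ✓
(proc6, proc5): proc6 before proc5 ✓
(proc6, proc7): proc6 before proc7 ✓
(proc6, proc8): proc6 before proc8 ✓
(proc6, proc9): proc6 before proc9 ✓
(proc7, proc2): proc7 before proc2 ✓
(proc8, proc1): proc8 before proc1 ✓
(proc8, proc2): proc8 before proc2 ✓
(proc8, proc4): proc8 before proc4 ✓
(proc8, proc7): proc8 before proc7 ✓
(proc9, proc1): proc9 before proc1 ✓
(proc9, proc2): proc9 before proc2 ✓
(proc9, proc4): proc9 before proc4 ✓
... plus 2 further pairs not listed.
Count: 26.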